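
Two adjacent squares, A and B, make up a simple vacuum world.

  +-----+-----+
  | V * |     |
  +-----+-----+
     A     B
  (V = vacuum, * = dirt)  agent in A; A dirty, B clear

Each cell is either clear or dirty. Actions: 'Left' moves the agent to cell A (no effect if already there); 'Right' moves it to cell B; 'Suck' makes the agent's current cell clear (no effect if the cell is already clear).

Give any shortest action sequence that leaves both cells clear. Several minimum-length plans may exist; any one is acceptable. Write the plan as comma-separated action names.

Suck

1. Suck → <A|clear|clear>
min 1: A is dirty, one Suck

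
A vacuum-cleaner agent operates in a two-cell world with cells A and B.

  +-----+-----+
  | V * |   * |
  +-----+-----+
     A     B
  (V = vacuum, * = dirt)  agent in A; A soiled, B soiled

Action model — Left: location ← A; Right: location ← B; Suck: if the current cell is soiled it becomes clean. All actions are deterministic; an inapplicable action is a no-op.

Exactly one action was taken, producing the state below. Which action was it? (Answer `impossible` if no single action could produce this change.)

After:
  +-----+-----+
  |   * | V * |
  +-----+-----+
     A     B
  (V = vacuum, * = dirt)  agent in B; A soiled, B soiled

Right

try  Left: (A; A:soiled, B:soiled)
try Right: (B; A:soiled, B:soiled)  ← match
try  Suck: (A; A:clean, B:soiled)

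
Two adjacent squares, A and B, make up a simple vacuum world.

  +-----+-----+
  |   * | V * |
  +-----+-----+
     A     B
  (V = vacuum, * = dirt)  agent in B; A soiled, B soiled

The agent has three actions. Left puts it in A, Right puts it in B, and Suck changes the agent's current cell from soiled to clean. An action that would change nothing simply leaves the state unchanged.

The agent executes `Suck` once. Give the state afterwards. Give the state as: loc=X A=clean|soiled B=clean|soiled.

start: loc=B A=soiled B=soiled
t=1 Suck ⇒ loc=B A=soiled B=clean

loc=B A=soiled B=clean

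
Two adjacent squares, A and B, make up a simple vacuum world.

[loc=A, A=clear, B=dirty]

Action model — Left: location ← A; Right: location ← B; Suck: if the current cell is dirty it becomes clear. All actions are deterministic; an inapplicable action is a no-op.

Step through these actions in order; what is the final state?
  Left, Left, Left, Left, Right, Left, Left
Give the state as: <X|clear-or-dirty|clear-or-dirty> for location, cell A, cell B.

<A|clear|dirty>

1. Left → <A|clear|dirty>
2. Left → <A|clear|dirty>
3. Left → <A|clear|dirty>
4. Left → <A|clear|dirty>
5. Right → <B|clear|dirty>
6. Left → <A|clear|dirty>
7. Left → <A|clear|dirty>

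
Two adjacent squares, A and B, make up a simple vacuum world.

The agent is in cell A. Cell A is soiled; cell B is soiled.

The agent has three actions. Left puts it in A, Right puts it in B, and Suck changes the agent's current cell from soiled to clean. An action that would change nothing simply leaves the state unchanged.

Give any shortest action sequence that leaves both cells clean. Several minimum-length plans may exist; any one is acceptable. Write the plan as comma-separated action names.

1. Suck → loc=A A=clean B=soiled
2. Right → loc=B A=clean B=soiled
3. Suck → loc=B A=clean B=clean
min 3: Suck A + move + Suck B

Suck, Right, Suck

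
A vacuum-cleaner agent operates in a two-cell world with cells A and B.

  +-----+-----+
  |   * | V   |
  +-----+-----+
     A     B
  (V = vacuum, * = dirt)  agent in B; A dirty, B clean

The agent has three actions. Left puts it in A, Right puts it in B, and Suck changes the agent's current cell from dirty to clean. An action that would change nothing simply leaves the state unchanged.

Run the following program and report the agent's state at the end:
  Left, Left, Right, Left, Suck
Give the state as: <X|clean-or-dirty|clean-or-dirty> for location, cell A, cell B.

t=1 Left ⇒ <A|dirty|clean>
t=2 Left ⇒ <A|dirty|clean>
t=3 Right ⇒ <B|dirty|clean>
t=4 Left ⇒ <A|dirty|clean>
t=5 Suck ⇒ <A|clean|clean>

<A|clean|clean>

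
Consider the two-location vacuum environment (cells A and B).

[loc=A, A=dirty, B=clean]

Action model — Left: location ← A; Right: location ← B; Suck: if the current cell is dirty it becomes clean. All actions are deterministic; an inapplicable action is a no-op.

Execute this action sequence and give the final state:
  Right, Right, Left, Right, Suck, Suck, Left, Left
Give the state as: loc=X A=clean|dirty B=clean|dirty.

1. Right → loc=B A=dirty B=clean
2. Right → loc=B A=dirty B=clean
3. Left → loc=A A=dirty B=clean
4. Right → loc=B A=dirty B=clean
5. Suck → loc=B A=dirty B=clean
6. Suck → loc=B A=dirty B=clean
7. Left → loc=A A=dirty B=clean
8. Left → loc=A A=dirty B=clean

loc=A A=dirty B=clean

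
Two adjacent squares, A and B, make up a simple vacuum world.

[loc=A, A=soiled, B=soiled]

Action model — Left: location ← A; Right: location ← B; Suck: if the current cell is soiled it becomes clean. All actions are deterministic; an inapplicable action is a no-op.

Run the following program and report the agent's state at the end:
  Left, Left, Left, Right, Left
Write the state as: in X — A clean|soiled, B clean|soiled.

in A — A soiled, B soiled

t=1 Left ⇒ in A — A soiled, B soiled
t=2 Left ⇒ in A — A soiled, B soiled
t=3 Left ⇒ in A — A soiled, B soiled
t=4 Right ⇒ in B — A soiled, B soiled
t=5 Left ⇒ in A — A soiled, B soiled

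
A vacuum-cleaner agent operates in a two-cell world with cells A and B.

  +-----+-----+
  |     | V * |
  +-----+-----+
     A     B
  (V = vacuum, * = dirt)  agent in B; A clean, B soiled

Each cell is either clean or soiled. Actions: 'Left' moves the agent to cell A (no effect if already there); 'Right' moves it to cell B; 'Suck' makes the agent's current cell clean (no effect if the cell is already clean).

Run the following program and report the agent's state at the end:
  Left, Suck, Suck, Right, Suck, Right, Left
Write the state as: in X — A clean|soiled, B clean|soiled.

in A — A clean, B clean

t=1 Left ⇒ in A — A clean, B soiled
t=2 Suck ⇒ in A — A clean, B soiled
t=3 Suck ⇒ in A — A clean, B soiled
t=4 Right ⇒ in B — A clean, B soiled
t=5 Suck ⇒ in B — A clean, B clean
t=6 Right ⇒ in B — A clean, B clean
t=7 Left ⇒ in A — A clean, B clean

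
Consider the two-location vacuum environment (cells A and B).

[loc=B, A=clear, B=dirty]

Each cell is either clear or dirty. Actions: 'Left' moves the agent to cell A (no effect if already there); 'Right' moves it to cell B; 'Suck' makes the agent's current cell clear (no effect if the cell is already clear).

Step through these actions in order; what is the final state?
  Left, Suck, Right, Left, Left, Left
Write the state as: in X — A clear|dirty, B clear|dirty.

Left (#1): in A — A clear, B dirty
Suck (#2): in A — A clear, B dirty
Right (#3): in B — A clear, B dirty
Left (#4): in A — A clear, B dirty
Left (#5): in A — A clear, B dirty
Left (#6): in A — A clear, B dirty

in A — A clear, B dirty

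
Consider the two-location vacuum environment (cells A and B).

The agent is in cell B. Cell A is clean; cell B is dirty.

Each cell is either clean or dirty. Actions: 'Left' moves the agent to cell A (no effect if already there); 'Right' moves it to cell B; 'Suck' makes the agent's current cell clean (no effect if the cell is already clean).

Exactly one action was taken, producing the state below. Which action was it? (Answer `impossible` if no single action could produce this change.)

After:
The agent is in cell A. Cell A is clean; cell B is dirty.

try  Left: in A — A clean, B dirty  ← match
try Right: in B — A clean, B dirty
try  Suck: in B — A clean, B clean

Left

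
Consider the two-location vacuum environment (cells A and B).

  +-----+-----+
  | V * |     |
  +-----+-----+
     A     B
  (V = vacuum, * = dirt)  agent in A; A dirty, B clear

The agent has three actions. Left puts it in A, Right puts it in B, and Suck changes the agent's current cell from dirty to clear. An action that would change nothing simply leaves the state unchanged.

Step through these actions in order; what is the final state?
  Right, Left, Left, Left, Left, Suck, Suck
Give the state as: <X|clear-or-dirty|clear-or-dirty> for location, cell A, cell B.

step 1/7 (Right): <B|dirty|clear>
step 2/7 (Left): <A|dirty|clear>
step 3/7 (Left): <A|dirty|clear>
step 4/7 (Left): <A|dirty|clear>
step 5/7 (Left): <A|dirty|clear>
step 6/7 (Suck): <A|clear|clear>
step 7/7 (Suck): <A|clear|clear>

<A|clear|clear>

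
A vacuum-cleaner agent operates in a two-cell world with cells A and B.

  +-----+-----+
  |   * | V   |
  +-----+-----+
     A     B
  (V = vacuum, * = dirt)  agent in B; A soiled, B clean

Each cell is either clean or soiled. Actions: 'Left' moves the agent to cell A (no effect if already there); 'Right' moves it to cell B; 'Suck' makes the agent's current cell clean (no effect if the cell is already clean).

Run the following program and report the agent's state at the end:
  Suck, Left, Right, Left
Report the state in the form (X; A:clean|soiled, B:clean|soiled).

(A; A:soiled, B:clean)

1. Suck → (B; A:soiled, B:clean)
2. Left → (A; A:soiled, B:clean)
3. Right → (B; A:soiled, B:clean)
4. Left → (A; A:soiled, B:clean)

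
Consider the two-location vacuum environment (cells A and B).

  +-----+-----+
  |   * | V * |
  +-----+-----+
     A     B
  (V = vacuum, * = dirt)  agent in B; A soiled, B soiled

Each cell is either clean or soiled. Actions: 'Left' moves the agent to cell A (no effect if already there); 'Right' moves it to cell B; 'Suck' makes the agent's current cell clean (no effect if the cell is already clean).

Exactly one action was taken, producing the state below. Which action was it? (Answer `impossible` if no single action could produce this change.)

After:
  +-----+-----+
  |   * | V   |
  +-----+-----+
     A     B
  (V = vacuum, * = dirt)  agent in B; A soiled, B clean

Suck

try  Left: in A — A soiled, B soiled
try Right: in B — A soiled, B soiled
try  Suck: in B — A soiled, B clean  ← match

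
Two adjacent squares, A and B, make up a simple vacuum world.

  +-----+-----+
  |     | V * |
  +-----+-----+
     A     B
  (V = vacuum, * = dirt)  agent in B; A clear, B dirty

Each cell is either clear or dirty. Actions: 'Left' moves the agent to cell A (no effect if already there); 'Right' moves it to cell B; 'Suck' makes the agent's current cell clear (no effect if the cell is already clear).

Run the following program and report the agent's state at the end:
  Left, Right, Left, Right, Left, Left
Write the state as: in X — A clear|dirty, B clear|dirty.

in A — A clear, B dirty

1. Left → in A — A clear, B dirty
2. Right → in B — A clear, B dirty
3. Left → in A — A clear, B dirty
4. Right → in B — A clear, B dirty
5. Left → in A — A clear, B dirty
6. Left → in A — A clear, B dirty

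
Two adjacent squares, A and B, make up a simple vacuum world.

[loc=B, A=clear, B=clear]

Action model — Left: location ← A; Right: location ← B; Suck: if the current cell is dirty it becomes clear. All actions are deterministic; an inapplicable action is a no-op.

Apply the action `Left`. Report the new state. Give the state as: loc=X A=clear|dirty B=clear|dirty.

loc=A A=clear B=clear

start: loc=B A=clear B=clear
1. Left → loc=A A=clear B=clear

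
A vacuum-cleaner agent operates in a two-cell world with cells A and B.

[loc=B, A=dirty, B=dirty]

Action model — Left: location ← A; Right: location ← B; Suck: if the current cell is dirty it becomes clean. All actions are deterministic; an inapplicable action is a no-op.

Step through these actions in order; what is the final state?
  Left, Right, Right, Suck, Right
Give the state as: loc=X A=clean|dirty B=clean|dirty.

1. Left → loc=A A=dirty B=dirty
2. Right → loc=B A=dirty B=dirty
3. Right → loc=B A=dirty B=dirty
4. Suck → loc=B A=dirty B=clean
5. Right → loc=B A=dirty B=clean

loc=B A=dirty B=clean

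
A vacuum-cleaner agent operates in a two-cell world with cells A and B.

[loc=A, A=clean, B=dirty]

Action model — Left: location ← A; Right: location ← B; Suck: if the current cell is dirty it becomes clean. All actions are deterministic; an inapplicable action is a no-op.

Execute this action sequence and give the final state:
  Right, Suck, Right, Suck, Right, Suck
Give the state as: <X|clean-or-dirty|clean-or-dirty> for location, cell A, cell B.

1. Right → <B|clean|dirty>
2. Suck → <B|clean|clean>
3. Right → <B|clean|clean>
4. Suck → <B|clean|clean>
5. Right → <B|clean|clean>
6. Suck → <B|clean|clean>

<B|clean|clean>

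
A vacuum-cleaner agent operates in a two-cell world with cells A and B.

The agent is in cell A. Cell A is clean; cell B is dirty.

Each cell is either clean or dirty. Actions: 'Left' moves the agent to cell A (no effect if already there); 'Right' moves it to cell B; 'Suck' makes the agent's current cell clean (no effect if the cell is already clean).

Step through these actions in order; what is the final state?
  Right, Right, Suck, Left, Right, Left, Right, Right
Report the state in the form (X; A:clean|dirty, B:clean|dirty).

(B; A:clean, B:clean)

1. Right → (B; A:clean, B:dirty)
2. Right → (B; A:clean, B:dirty)
3. Suck → (B; A:clean, B:clean)
4. Left → (A; A:clean, B:clean)
5. Right → (B; A:clean, B:clean)
6. Left → (A; A:clean, B:clean)
7. Right → (B; A:clean, B:clean)
8. Right → (B; A:clean, B:clean)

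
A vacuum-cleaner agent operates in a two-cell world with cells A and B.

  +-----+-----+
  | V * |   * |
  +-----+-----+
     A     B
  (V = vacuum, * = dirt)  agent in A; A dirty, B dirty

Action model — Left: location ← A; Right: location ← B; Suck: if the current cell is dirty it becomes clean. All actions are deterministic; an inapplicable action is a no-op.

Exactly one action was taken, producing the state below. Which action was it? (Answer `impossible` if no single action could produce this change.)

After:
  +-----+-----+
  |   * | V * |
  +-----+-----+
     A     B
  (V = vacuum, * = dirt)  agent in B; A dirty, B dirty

Right

try  Left: loc=A A=dirty B=dirty
try Right: loc=B A=dirty B=dirty  ← match
try  Suck: loc=A A=clean B=dirty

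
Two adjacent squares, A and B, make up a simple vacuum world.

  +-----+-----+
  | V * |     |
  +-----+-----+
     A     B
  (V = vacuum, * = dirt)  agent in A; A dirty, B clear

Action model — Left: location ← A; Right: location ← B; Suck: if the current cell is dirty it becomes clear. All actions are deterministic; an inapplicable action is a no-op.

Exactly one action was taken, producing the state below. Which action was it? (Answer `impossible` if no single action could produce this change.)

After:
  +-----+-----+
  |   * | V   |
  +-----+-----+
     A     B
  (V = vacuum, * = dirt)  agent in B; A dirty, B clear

Right

try  Left: (A; A:dirty, B:clear)
try Right: (B; A:dirty, B:clear)  ← match
try  Suck: (A; A:clear, B:clear)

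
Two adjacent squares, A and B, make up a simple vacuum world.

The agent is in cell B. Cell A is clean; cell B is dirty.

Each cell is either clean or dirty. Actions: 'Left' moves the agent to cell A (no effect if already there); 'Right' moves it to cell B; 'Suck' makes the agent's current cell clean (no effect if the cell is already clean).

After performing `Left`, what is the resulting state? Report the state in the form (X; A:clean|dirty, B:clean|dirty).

(A; A:clean, B:dirty)

start: (B; A:clean, B:dirty)
step 1/1 (Left): (A; A:clean, B:dirty)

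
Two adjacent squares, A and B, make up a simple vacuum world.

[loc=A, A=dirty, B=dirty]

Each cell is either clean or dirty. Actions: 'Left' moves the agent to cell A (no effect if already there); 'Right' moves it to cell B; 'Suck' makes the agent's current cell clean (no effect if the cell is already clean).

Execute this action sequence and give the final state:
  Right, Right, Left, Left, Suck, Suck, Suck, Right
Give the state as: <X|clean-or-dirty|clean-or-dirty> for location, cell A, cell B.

[1] after Right: <B|dirty|dirty>
[2] after Right: <B|dirty|dirty>
[3] after Left: <A|dirty|dirty>
[4] after Left: <A|dirty|dirty>
[5] after Suck: <A|clean|dirty>
[6] after Suck: <A|clean|dirty>
[7] after Suck: <A|clean|dirty>
[8] after Right: <B|clean|dirty>

<B|clean|dirty>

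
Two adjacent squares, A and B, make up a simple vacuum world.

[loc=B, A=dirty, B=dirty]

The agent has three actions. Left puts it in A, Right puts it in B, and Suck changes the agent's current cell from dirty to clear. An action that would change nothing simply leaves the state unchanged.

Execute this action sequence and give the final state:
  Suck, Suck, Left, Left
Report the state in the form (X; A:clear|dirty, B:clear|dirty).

step 1/4 (Suck): (B; A:dirty, B:clear)
step 2/4 (Suck): (B; A:dirty, B:clear)
step 3/4 (Left): (A; A:dirty, B:clear)
step 4/4 (Left): (A; A:dirty, B:clear)

(A; A:dirty, B:clear)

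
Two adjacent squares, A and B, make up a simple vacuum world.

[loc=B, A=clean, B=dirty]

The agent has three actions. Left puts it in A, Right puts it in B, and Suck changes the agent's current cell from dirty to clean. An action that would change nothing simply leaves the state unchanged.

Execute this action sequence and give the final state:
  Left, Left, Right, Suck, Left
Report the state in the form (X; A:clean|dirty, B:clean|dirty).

(A; A:clean, B:clean)

1) do Left; now (A; A:clean, B:dirty)
2) do Left; now (A; A:clean, B:dirty)
3) do Right; now (B; A:clean, B:dirty)
4) do Suck; now (B; A:clean, B:clean)
5) do Left; now (A; A:clean, B:clean)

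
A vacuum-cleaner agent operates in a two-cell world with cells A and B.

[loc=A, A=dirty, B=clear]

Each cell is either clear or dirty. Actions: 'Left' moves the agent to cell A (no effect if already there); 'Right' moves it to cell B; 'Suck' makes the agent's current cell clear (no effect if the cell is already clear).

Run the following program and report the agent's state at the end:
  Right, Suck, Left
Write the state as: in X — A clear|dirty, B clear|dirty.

[1] after Right: in B — A dirty, B clear
[2] after Suck: in B — A dirty, B clear
[3] after Left: in A — A dirty, B clear

in A — A dirty, B clear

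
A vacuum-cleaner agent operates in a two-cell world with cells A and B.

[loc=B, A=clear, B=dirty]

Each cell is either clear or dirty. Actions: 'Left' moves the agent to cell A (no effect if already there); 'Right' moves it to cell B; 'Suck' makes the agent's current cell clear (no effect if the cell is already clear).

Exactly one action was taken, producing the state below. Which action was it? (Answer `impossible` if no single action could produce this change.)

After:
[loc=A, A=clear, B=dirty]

try  Left: (A; A:clear, B:dirty)  ← match
try Right: (B; A:clear, B:dirty)
try  Suck: (B; A:clear, B:clear)

Left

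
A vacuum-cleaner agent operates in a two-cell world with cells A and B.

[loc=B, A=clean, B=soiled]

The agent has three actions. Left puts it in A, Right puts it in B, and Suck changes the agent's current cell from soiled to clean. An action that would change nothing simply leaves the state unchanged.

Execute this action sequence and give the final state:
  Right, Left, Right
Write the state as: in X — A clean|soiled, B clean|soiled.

in B — A clean, B soiled

[1] after Right: in B — A clean, B soiled
[2] after Left: in A — A clean, B soiled
[3] after Right: in B — A clean, B soiled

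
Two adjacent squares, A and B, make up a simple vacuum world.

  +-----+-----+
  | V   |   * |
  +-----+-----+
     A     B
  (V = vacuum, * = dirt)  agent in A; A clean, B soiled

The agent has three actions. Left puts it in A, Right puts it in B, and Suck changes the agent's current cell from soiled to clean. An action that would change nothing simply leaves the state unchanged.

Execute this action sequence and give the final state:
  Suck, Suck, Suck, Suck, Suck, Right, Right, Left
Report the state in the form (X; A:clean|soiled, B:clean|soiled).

Suck (#1): (A; A:clean, B:soiled)
Suck (#2): (A; A:clean, B:soiled)
Suck (#3): (A; A:clean, B:soiled)
Suck (#4): (A; A:clean, B:soiled)
Suck (#5): (A; A:clean, B:soiled)
Right (#6): (B; A:clean, B:soiled)
Right (#7): (B; A:clean, B:soiled)
Left (#8): (A; A:clean, B:soiled)

(A; A:clean, B:soiled)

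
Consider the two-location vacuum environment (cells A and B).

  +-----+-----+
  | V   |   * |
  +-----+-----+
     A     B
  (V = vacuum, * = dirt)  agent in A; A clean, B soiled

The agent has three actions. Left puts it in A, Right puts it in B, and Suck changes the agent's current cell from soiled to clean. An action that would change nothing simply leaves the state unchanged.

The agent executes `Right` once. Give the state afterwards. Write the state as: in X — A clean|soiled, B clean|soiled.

in B — A clean, B soiled

start: in A — A clean, B soiled
Right (#1): in B — A clean, B soiled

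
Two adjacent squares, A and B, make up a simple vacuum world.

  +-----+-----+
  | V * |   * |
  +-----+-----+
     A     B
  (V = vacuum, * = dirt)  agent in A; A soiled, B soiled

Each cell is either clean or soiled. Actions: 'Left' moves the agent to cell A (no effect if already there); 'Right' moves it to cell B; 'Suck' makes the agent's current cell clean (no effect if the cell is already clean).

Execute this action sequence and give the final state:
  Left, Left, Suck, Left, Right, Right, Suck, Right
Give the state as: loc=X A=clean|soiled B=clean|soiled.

1) do Left; now loc=A A=soiled B=soiled
2) do Left; now loc=A A=soiled B=soiled
3) do Suck; now loc=A A=clean B=soiled
4) do Left; now loc=A A=clean B=soiled
5) do Right; now loc=B A=clean B=soiled
6) do Right; now loc=B A=clean B=soiled
7) do Suck; now loc=B A=clean B=clean
8) do Right; now loc=B A=clean B=clean

loc=B A=clean B=clean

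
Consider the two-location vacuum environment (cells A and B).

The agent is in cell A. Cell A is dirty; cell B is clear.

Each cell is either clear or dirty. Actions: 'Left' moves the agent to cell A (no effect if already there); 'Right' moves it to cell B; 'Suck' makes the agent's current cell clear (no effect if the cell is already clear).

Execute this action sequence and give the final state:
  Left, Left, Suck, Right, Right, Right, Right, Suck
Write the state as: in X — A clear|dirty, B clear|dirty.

t=1 Left ⇒ in A — A dirty, B clear
t=2 Left ⇒ in A — A dirty, B clear
t=3 Suck ⇒ in A — A clear, B clear
t=4 Right ⇒ in B — A clear, B clear
t=5 Right ⇒ in B — A clear, B clear
t=6 Right ⇒ in B — A clear, B clear
t=7 Right ⇒ in B — A clear, B clear
t=8 Suck ⇒ in B — A clear, B clear

in B — A clear, B clear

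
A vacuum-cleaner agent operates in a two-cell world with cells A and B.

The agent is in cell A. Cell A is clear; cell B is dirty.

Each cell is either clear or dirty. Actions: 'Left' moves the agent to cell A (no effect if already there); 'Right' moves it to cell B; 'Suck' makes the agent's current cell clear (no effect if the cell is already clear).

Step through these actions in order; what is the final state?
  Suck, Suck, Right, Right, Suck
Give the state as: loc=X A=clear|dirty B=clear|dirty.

[1] after Suck: loc=A A=clear B=dirty
[2] after Suck: loc=A A=clear B=dirty
[3] after Right: loc=B A=clear B=dirty
[4] after Right: loc=B A=clear B=dirty
[5] after Suck: loc=B A=clear B=clear

loc=B A=clear B=clear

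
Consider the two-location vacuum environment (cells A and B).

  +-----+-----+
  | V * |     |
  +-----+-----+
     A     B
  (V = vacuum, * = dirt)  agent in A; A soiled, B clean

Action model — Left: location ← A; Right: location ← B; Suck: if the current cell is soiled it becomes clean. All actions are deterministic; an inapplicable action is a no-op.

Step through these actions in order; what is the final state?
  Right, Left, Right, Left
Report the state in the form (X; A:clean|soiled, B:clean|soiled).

(A; A:soiled, B:clean)

Right (#1): (B; A:soiled, B:clean)
Left (#2): (A; A:soiled, B:clean)
Right (#3): (B; A:soiled, B:clean)
Left (#4): (A; A:soiled, B:clean)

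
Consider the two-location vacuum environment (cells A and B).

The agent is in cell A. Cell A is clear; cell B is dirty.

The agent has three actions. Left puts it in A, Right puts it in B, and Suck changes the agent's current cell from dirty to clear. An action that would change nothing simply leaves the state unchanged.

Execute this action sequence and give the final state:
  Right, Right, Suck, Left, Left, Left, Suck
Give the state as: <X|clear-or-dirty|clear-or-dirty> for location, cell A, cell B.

<A|clear|clear>

t=1 Right ⇒ <B|clear|dirty>
t=2 Right ⇒ <B|clear|dirty>
t=3 Suck ⇒ <B|clear|clear>
t=4 Left ⇒ <A|clear|clear>
t=5 Left ⇒ <A|clear|clear>
t=6 Left ⇒ <A|clear|clear>
t=7 Suck ⇒ <A|clear|clear>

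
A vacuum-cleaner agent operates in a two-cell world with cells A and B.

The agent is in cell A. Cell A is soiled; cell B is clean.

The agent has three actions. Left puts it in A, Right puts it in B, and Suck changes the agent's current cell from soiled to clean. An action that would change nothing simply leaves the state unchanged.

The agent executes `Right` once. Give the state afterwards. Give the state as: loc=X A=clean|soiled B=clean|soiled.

loc=B A=soiled B=clean

start: loc=A A=soiled B=clean
Right (#1): loc=B A=soiled B=clean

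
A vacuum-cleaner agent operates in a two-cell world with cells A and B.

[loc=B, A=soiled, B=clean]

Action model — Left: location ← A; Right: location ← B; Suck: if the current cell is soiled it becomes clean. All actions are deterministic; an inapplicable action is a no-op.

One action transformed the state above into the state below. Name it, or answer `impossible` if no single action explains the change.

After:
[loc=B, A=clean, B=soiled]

impossible

try  Left: (A; A:soiled, B:clean)
try Right: (B; A:soiled, B:clean)
try  Suck: (B; A:soiled, B:clean)
no single action produces the after-state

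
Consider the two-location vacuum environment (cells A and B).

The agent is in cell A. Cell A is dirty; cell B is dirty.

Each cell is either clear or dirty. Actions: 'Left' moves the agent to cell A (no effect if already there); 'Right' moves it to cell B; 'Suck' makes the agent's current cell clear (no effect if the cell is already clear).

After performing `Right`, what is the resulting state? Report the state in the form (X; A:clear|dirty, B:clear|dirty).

(B; A:dirty, B:dirty)

start: (A; A:dirty, B:dirty)
t=1 Right ⇒ (B; A:dirty, B:dirty)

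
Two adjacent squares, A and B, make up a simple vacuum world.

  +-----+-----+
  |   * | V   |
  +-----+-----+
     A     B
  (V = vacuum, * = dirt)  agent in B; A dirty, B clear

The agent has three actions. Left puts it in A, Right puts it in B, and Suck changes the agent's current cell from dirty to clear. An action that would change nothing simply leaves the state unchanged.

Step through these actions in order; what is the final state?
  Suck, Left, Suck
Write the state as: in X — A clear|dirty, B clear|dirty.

in A — A clear, B clear

[1] after Suck: in B — A dirty, B clear
[2] after Left: in A — A dirty, B clear
[3] after Suck: in A — A clear, B clear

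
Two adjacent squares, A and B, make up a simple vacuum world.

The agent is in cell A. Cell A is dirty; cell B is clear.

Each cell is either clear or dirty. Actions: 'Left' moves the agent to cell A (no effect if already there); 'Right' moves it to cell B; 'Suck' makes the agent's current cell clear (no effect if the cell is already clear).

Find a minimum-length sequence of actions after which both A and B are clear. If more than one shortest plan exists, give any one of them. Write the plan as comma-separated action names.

step 1/1 (Suck): loc=A A=clear B=clear
min 1: A is dirty, one Suck

Suck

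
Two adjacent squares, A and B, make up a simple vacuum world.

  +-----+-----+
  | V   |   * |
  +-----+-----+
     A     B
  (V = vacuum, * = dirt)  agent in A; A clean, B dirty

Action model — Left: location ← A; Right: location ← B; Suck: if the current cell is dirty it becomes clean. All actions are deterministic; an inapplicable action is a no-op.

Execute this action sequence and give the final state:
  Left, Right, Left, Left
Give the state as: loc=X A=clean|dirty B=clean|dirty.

1) do Left; now loc=A A=clean B=dirty
2) do Right; now loc=B A=clean B=dirty
3) do Left; now loc=A A=clean B=dirty
4) do Left; now loc=A A=clean B=dirty

loc=A A=clean B=dirty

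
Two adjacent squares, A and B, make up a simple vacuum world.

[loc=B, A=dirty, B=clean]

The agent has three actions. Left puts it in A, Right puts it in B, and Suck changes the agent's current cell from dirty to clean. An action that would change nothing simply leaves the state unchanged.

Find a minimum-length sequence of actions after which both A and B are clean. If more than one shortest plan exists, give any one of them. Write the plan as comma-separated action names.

step 1/2 (Left): in A — A dirty, B clean
step 2/2 (Suck): in A — A clean, B clean
min 2: go A then Suck

Left, Suck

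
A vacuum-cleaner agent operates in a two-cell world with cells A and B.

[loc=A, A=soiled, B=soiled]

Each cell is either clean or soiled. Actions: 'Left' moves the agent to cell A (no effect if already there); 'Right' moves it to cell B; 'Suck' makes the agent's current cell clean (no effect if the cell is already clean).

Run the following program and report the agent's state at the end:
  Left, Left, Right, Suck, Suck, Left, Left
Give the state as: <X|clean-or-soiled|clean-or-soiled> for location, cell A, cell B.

<A|soiled|clean>

t=1 Left ⇒ <A|soiled|soiled>
t=2 Left ⇒ <A|soiled|soiled>
t=3 Right ⇒ <B|soiled|soiled>
t=4 Suck ⇒ <B|soiled|clean>
t=5 Suck ⇒ <B|soiled|clean>
t=6 Left ⇒ <A|soiled|clean>
t=7 Left ⇒ <A|soiled|clean>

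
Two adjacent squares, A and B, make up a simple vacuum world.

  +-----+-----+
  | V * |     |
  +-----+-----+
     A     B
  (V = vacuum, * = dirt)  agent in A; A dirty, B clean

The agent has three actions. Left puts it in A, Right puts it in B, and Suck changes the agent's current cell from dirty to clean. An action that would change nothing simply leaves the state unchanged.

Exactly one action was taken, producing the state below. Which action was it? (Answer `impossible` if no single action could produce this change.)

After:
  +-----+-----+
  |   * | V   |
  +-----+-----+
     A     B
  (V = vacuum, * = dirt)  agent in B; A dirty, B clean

Right

try  Left: in A — A dirty, B clean
try Right: in B — A dirty, B clean  ← match
try  Suck: in A — A clean, B clean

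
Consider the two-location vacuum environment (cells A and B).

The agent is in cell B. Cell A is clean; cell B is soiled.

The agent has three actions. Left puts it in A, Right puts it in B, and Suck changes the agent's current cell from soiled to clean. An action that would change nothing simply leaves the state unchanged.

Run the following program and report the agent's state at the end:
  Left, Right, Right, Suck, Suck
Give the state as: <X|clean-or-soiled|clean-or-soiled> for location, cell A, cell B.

step 1/5 (Left): <A|clean|soiled>
step 2/5 (Right): <B|clean|soiled>
step 3/5 (Right): <B|clean|soiled>
step 4/5 (Suck): <B|clean|clean>
step 5/5 (Suck): <B|clean|clean>

<B|clean|clean>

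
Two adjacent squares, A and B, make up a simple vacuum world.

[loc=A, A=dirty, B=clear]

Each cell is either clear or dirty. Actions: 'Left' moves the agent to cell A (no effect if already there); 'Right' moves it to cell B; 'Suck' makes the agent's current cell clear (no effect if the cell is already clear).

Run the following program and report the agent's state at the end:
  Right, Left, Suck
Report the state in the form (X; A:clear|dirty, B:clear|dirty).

(A; A:clear, B:clear)

t=1 Right ⇒ (B; A:dirty, B:clear)
t=2 Left ⇒ (A; A:dirty, B:clear)
t=3 Suck ⇒ (A; A:clear, B:clear)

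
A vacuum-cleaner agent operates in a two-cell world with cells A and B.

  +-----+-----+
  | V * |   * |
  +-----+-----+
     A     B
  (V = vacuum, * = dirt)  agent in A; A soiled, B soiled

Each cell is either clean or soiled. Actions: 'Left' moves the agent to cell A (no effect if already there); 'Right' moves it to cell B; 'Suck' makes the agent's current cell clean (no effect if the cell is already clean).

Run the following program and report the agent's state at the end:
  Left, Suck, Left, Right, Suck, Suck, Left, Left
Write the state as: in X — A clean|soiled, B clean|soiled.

Left (#1): in A — A soiled, B soiled
Suck (#2): in A — A clean, B soiled
Left (#3): in A — A clean, B soiled
Right (#4): in B — A clean, B soiled
Suck (#5): in B — A clean, B clean
Suck (#6): in B — A clean, B clean
Left (#7): in A — A clean, B clean
Left (#8): in A — A clean, B clean

in A — A clean, B clean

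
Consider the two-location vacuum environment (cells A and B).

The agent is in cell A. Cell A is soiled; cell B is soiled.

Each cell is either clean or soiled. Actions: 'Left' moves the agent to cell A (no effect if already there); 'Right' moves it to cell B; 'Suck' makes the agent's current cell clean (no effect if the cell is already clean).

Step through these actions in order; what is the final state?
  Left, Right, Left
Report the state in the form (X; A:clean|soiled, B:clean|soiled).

(A; A:soiled, B:soiled)

step 1/3 (Left): (A; A:soiled, B:soiled)
step 2/3 (Right): (B; A:soiled, B:soiled)
step 3/3 (Left): (A; A:soiled, B:soiled)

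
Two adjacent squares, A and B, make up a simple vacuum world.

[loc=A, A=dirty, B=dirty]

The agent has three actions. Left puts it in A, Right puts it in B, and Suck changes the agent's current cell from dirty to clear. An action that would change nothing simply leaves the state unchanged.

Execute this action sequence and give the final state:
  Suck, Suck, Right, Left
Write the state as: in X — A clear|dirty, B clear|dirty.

in A — A clear, B dirty

t=1 Suck ⇒ in A — A clear, B dirty
t=2 Suck ⇒ in A — A clear, B dirty
t=3 Right ⇒ in B — A clear, B dirty
t=4 Left ⇒ in A — A clear, B dirty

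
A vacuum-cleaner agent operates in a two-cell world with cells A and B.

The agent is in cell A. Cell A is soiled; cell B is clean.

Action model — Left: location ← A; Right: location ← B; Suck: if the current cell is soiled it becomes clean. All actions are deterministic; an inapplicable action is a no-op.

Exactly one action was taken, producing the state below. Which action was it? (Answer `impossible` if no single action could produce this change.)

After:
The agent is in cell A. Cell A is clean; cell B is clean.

try  Left: <A|soiled|clean>
try Right: <B|soiled|clean>
try  Suck: <A|clean|clean>  ← match

Suck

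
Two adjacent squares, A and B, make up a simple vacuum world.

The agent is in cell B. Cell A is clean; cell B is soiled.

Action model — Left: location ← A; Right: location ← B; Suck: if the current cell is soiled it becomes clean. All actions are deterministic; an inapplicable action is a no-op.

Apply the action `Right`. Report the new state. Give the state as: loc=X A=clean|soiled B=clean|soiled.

loc=B A=clean B=soiled

start: loc=B A=clean B=soiled
[1] after Right: loc=B A=clean B=soiled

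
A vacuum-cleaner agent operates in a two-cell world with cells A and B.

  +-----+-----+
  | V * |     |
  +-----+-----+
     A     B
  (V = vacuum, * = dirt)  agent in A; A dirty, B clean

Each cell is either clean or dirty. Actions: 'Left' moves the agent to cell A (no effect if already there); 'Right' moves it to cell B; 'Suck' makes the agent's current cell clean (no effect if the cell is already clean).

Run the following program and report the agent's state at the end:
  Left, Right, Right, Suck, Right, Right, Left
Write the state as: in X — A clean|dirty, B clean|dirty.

[1] after Left: in A — A dirty, B clean
[2] after Right: in B — A dirty, B clean
[3] after Right: in B — A dirty, B clean
[4] after Suck: in B — A dirty, B clean
[5] after Right: in B — A dirty, B clean
[6] after Right: in B — A dirty, B clean
[7] after Left: in A — A dirty, B clean

in A — A dirty, B clean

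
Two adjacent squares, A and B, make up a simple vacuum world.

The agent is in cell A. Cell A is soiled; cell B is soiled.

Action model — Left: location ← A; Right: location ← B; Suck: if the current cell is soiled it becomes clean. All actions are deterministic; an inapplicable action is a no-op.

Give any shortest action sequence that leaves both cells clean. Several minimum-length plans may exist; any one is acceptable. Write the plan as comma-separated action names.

[1] after Suck: loc=A A=clean B=soiled
[2] after Right: loc=B A=clean B=soiled
[3] after Suck: loc=B A=clean B=clean
min 3: Suck A + move + Suck B

Suck, Right, Suck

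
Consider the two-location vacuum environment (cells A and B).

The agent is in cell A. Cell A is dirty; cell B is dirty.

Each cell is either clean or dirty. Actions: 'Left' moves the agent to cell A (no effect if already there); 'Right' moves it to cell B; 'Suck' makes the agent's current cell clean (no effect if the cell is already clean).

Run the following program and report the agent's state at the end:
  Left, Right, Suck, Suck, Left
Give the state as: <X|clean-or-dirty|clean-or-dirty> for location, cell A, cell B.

<A|dirty|clean>

[1] after Left: <A|dirty|dirty>
[2] after Right: <B|dirty|dirty>
[3] after Suck: <B|dirty|clean>
[4] after Suck: <B|dirty|clean>
[5] after Left: <A|dirty|clean>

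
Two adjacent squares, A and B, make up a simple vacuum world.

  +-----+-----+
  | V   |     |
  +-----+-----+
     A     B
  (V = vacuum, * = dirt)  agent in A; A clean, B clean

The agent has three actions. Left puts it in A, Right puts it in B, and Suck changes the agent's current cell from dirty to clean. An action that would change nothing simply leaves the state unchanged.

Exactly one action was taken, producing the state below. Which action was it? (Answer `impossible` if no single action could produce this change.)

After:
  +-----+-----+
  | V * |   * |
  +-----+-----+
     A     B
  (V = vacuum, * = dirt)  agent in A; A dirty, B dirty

impossible

try  Left: loc=A A=clean B=clean
try Right: loc=B A=clean B=clean
try  Suck: loc=A A=clean B=clean
no single action produces the after-state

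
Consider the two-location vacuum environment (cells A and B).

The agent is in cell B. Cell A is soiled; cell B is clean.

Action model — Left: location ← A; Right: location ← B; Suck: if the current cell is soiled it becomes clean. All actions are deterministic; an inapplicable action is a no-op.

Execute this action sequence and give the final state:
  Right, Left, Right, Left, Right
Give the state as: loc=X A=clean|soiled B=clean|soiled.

loc=B A=soiled B=clean

1) do Right; now loc=B A=soiled B=clean
2) do Left; now loc=A A=soiled B=clean
3) do Right; now loc=B A=soiled B=clean
4) do Left; now loc=A A=soiled B=clean
5) do Right; now loc=B A=soiled B=clean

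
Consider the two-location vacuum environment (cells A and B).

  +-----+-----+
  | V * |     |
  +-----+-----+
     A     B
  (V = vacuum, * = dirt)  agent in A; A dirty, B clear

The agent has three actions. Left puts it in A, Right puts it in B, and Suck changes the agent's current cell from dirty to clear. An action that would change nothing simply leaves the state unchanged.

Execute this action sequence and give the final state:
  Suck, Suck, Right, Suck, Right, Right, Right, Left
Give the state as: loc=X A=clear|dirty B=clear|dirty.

loc=A A=clear B=clear

step 1/8 (Suck): loc=A A=clear B=clear
step 2/8 (Suck): loc=A A=clear B=clear
step 3/8 (Right): loc=B A=clear B=clear
step 4/8 (Suck): loc=B A=clear B=clear
step 5/8 (Right): loc=B A=clear B=clear
step 6/8 (Right): loc=B A=clear B=clear
step 7/8 (Right): loc=B A=clear B=clear
step 8/8 (Left): loc=A A=clear B=clear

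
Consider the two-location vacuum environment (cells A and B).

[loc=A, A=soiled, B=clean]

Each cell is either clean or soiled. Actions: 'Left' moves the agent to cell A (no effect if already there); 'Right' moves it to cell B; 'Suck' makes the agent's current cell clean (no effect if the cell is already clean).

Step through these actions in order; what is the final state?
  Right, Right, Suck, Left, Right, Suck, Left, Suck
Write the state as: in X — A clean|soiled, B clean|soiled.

1. Right → in B — A soiled, B clean
2. Right → in B — A soiled, B clean
3. Suck → in B — A soiled, B clean
4. Left → in A — A soiled, B clean
5. Right → in B — A soiled, B clean
6. Suck → in B — A soiled, B clean
7. Left → in A — A soiled, B clean
8. Suck → in A — A clean, B clean

in A — A clean, B clean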